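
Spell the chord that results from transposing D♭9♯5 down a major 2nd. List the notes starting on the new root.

D♭ down a major 2nd → C♭. New chord: C♭ dominant ninth sharp five.
- root: C♭
- major 3rd: E♭
- augmented 5th: G
- minor 7th: B𝄫
- major 9th: D♭

C♭ E♭ G B𝄫 D♭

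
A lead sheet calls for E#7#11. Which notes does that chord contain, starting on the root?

E#7#11 is a dominant seventh sharp eleven built on E#.
E# — root
G## — major 3rd
B# — perfect 5th
D# — minor 7th
A## — augmented 11th

E#  G##  B#  D#  A##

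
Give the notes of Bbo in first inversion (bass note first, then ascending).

D♭  F♭  B♭

Bbo = B♭–D♭–F♭; first inversion → third (D♭) lowest.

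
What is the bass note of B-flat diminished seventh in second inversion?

B-flat diminished seventh in root position is Bb–Db–Fb–Abb.
Second inversion places the fifth in the bass, which is Fb.

Fb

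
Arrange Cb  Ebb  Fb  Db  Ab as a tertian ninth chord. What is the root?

Db

Stacking in thirds gives Db – Fb – Ab – Cb – Ebb, so Db is the root — Db minor seventh flat nine.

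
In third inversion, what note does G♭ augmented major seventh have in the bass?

G♭ augmented major seventh = Gb–Bb–D–F. Third inversion → seventh in the bass = F.

F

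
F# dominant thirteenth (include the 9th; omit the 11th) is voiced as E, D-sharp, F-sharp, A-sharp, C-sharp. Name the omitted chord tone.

F# dominant thirteenth = F-sharp, A-sharp, C-sharp, E, G-sharp, D-sharp. The voicing lacks the 9th (major 9th), G-sharp.

G-sharp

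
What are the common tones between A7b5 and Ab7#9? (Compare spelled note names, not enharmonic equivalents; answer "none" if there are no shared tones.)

A7b5 = A, C♯, E♭, G.
Ab7#9 = A♭, C, E♭, G♭, B.
Shared: E♭.

E♭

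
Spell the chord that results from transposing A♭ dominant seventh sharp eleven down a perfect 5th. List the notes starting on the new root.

D-flat F A-flat C-flat G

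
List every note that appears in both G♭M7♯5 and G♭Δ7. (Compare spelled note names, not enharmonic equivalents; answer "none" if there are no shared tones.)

G♭, B♭, F

G♭M7♯5: G♭ B♭ D F
G♭Δ7: G♭ B♭ D♭ F
Common to both → G♭, B♭, F.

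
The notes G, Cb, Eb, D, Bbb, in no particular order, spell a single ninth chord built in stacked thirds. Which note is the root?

Stacking in thirds gives Cb – Eb – G – Bbb – D, so Cb is the root — Cb dominant seventh sharp nine sharp five.

Cb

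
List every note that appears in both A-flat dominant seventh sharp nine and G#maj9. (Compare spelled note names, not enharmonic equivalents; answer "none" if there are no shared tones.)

none

A-flat dominant seventh sharp nine: A♭ C E♭ G♭ B
G#maj9: G♯ B♯ D♯ F𝄪 A♯
Common to both → none.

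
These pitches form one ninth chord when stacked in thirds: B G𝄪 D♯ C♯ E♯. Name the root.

C♯

Stacking in thirds gives C♯ – E♯ – G𝄪 – B – D♯, so C♯ is the root — C♯ dominant ninth sharp five.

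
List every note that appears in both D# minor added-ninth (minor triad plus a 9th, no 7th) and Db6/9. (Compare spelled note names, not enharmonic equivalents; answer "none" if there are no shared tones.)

none

D# minor added-ninth = D♯, F♯, A♯, E♯.
Db6/9 = D♭, F, A♭, B♭, E♭.
Shared: none.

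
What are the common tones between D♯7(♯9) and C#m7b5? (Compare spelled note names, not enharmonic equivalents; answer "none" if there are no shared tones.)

D♯7(♯9): D# F## A# C# E##
C#m7b5: C# E G B
Common to both → C#.

C#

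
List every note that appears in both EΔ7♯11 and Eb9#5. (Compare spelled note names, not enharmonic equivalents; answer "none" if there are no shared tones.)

B

EΔ7♯11: E G# B D# A#
Eb9#5: Eb G B Db F
Common to both → B.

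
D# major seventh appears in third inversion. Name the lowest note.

D# major seventh in root position is D-sharp–F-double-sharp–A-sharp–C-double-sharp.
Third inversion places the seventh in the bass, which is C-double-sharp.

C-double-sharp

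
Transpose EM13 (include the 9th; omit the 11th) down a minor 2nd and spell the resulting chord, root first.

D#, F##, A#, C##, E#, B#

Transposed root: E → D# (minor 2nd down). So we spell D# major thirteenth:
root → D#
3rd (major 3rd) → F##
5th (perfect 5th) → A#
7th (major 7th) → C##
9th (major 9th) → E#
13th (major 13th) → B#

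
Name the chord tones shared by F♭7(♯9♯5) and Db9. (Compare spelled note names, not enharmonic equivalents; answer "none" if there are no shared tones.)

Ab

F♭7(♯9♯5): Fb Ab C Ebb G
Db9: Db F Ab Cb Eb
Common to both → Ab.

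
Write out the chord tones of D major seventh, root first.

D, F#, A, C#

Root D, quality major seventh:
Root: D
Major 3rd (3rd): F#
Perfect 5th (5th): A
Major 7th (7th): C#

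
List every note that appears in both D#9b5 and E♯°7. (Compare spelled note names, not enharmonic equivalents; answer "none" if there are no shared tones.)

D#9b5 = D#, F##, A, C#, E#.
E♯°7 = E#, G#, B, D.
Shared: E#.

E#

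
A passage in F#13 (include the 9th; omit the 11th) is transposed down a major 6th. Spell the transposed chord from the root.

A C# E G B F#

Transposed root: F# → A (major 6th down). So we spell A dominant thirteenth:
- root: A
- major 3rd: C#
- perfect 5th: E
- minor 7th: G
- major 9th: B
- major 13th: F#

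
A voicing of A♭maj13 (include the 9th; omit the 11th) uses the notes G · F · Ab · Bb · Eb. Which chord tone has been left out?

A♭maj13 = Ab, C, Eb, G, Bb, F. The voicing lacks the 3rd (major 3rd), C.

C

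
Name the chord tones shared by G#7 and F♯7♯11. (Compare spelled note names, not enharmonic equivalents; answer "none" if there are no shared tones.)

G#7 = G#, B#, D#, F#.
F♯7♯11 = F#, A#, C#, E, B#.
Shared: B#, F#.

B#, F#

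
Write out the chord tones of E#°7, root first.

E♯ – G♯ – B – D

Root E♯, quality diminished seventh:
Root: E♯
Minor 3rd (3rd): G♯
Diminished 5th (5th): B
Diminished 7th (7th): D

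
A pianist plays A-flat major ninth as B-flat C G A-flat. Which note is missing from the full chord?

E-flat

A-flat major ninth = A-flat, C, E-flat, G, B-flat. The voicing lacks the 5th (perfect 5th), E-flat.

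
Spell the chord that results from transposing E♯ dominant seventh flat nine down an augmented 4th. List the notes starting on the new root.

Transposed root: E# → B (augmented 4th down). So we spell B dominant seventh flat nine:
root → B
3rd (major 3rd) → D#
5th (perfect 5th) → F#
7th (minor 7th) → A
9th (minor 9th) → C

B, D#, F#, A, C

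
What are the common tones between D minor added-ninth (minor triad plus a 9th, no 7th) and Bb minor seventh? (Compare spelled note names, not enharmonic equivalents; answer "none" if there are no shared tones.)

D minor added-ninth: D F A E
Bb minor seventh: B-flat D-flat F A-flat
Common to both → F.

F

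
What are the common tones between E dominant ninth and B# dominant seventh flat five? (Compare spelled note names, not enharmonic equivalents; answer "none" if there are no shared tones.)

E dominant ninth: E G-sharp B D F-sharp
B# dominant seventh flat five: B-sharp D-double-sharp F-sharp A-sharp
Common to both → F-sharp.

F-sharp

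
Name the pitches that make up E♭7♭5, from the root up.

Eb G Bbb Db

E♭7♭5 is a dominant seventh flat five built on Eb.
Eb — root
G — major 3rd
Bbb — diminished 5th
Db — minor 7th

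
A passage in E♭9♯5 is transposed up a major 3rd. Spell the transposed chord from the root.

A major 3rd up from Eb is G, so the new chord is G dominant ninth sharp five.
G — root
B — major 3rd
D# — augmented 5th
F — minor 7th
A — major 9th

G, B, D#, F, A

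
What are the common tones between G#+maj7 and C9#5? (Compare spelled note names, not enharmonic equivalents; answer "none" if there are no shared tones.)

G#+maj7: G# B# D## F##
C9#5: C E G# Bb D
Common to both → G#.

G#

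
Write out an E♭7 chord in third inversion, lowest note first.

D♭, E♭, G, B♭

E♭7 = E♭–G–B♭–D♭; third inversion → seventh (D♭) lowest.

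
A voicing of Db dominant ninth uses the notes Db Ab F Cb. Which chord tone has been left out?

Eb

The full Db dominant ninth chord is Db, F, Ab, Cb, Eb.
Comparing with the voicing, the major 9th (9th) — Eb — is absent.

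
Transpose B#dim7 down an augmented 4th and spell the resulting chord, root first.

F#, A, C, Eb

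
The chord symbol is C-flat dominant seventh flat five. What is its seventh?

C-flat dominant seventh flat five is built on C♭; its 7th is a minor 7th above the root.
A seventh above C uses the letter B, and the minor 7th above C♭ is B𝄫.

B𝄫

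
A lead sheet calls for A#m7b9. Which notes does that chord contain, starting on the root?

A# – C# – E# – G# – B

A#m7b9: minor seventh flat nine on A#.
- root: A#
- minor 3rd: C#
- perfect 5th: E#
- minor 7th: G#
- minor 9th: B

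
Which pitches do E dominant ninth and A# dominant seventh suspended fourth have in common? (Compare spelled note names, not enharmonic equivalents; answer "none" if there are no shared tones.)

G-sharp

E dominant ninth: E G-sharp B D F-sharp
A# dominant seventh suspended fourth: A-sharp D-sharp E-sharp G-sharp
Common to both → G-sharp.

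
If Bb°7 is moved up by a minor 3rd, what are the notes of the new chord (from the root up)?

A minor 3rd up from Bb is Db, so the new chord is Db diminished seventh.
root → Db
3rd (minor 3rd) → Fb
5th (diminished 5th) → Abb
7th (diminished 7th) → Cbb

Db, Fb, Abb, Cbb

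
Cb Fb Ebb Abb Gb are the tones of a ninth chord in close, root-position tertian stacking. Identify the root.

Fb

Stacking in thirds gives Fb – Abb – Cb – Ebb – Gb, so Fb is the root — Fb minor ninth.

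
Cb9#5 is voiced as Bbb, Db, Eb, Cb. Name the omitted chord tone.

G

Cb9#5 = Cb, Eb, G, Bbb, Db. The voicing lacks the 5th (augmented 5th), G.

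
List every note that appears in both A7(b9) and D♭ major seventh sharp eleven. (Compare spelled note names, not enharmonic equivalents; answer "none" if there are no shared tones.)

A7(b9) = A, C#, E, G, Bb.
D♭ major seventh sharp eleven = Db, F, Ab, C, G.
Shared: G.

G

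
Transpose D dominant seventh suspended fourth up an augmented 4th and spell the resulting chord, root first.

G-sharp – C-sharp – D-sharp – F-sharp

D up an augmented 4th → G-sharp. New chord: G-sharp dominant seventh suspended fourth.
- root: G-sharp
- perfect 4th: C-sharp
- perfect 5th: D-sharp
- minor 7th: F-sharp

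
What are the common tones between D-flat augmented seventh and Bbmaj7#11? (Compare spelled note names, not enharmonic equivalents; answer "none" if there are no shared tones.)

F, A

D-flat augmented seventh = D♭, F, A, C♭.
Bbmaj7#11 = B♭, D, F, A, E.
Shared: F, A.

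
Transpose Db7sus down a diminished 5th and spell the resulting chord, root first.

G  C  D  F

Db down a diminished 5th → G. New chord: G dominant seventh suspended fourth.
- root: G
- perfect 4th: C
- perfect 5th: D
- minor 7th: F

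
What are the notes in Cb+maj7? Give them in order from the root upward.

Cb+maj7: augmented major seventh on Cb.
- root: Cb
- major 3rd: Eb
- augmented 5th: G
- major 7th: Bb

Cb  Eb  G  Bb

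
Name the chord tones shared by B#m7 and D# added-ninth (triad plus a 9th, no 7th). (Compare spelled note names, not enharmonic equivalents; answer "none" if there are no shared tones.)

D#, F##, A#

B#m7 = B#, D#, F##, A#.
D# added-ninth = D#, F##, A#, E#.
Shared: D#, F##, A#.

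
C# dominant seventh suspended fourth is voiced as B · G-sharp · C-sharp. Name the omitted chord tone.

F-sharp

C# dominant seventh suspended fourth = C-sharp, F-sharp, G-sharp, B. The voicing lacks the 4th (perfect 4th), F-sharp.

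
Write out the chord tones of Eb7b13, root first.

E♭, G, B♭, D♭, C♭

Eb7b13 is a dominant seventh flat thirteen built on E♭.
- root: E♭
- major 3rd: G
- perfect 5th: B♭
- minor 7th: D♭
- minor 13th: C♭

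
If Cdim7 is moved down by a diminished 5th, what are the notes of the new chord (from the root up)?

F♯ A C E♭

Transposed root: C → F♯ (diminished 5th down). So we spell F♯ diminished seventh:
F♯ — root
A — minor 3rd
C — diminished 5th
E♭ — diminished 7th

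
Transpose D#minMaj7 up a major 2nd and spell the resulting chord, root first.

E# G# B# D##

D# up a major 2nd → E#. New chord: E# minor-major seventh.
Root: E#
Minor 3rd (3rd): G#
Perfect 5th (5th): B#
Major 7th (7th): D##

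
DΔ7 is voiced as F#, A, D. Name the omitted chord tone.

C#

The full DΔ7 chord is D, F#, A, C#.
Comparing with the voicing, the major 7th (7th) — C# — is absent.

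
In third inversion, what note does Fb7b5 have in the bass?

Fb7b5 = F♭–A♭–C𝄫–E𝄫. Third inversion → seventh in the bass = E𝄫.

E𝄫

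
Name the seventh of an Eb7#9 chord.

Eb7#9 is built on Eb; its 7th is a minor 7th above the root.
A seventh above E uses the letter D, and the minor 7th above Eb is Db.

Db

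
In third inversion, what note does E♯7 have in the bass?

D#

E♯7 in root position is E#–G##–B#–D#.
Third inversion places the seventh in the bass, which is D#.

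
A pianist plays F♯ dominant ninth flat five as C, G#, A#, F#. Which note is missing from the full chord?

E

The full F♯ dominant ninth flat five chord is F#, A#, C, E, G#.
Comparing with the voicing, the minor 7th (7th) — E — is absent.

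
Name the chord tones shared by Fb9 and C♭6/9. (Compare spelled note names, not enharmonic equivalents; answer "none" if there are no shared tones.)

Fb9 = Fb, Ab, Cb, Ebb, Gb.
C♭6/9 = Cb, Eb, Gb, Ab, Db.
Shared: Ab, Cb, Gb.

Ab, Cb, Gb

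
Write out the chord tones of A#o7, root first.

A#o7 is a diminished seventh built on A#.
root → A#
3rd (minor 3rd) → C#
5th (diminished 5th) → E
7th (diminished 7th) → G

A#, C#, E, G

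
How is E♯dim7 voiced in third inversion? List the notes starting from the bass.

In root position, E♯dim7 is E#–G#–B–D.
Third inversion puts the seventh (D) in the bass.

D  E#  G#  B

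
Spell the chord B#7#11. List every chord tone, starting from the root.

Root B♯, quality dominant seventh sharp eleven:
B♯ — root
D𝄪 — major 3rd
F𝄪 — perfect 5th
A♯ — minor 7th
E𝄪 — augmented 11th

B♯, D𝄪, F𝄪, A♯, E𝄪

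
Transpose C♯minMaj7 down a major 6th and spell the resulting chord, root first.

E  G  B  D#

A major 6th down from C# is E, so the new chord is E minor-major seventh.
Root: E
Minor 3rd (3rd): G
Perfect 5th (5th): B
Major 7th (7th): D#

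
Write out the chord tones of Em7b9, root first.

Em7b9: minor seventh flat nine on E.
root → E
3rd (minor 3rd) → G
5th (perfect 5th) → B
7th (minor 7th) → D
9th (minor 9th) → F

E, G, B, D, F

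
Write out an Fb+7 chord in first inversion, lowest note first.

Fb+7 = Fb–Ab–C–Ebb; first inversion → third (Ab) lowest.

Ab C Ebb Fb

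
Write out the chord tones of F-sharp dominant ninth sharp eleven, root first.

F#, A#, C#, E, G#, B#

F-sharp dominant ninth sharp eleven: dominant ninth sharp eleven on F#.
F# — root
A# — major 3rd
C# — perfect 5th
E — minor 7th
G# — major 9th
B# — augmented 11th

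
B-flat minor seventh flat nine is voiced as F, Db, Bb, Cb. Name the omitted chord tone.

Ab

The full B-flat minor seventh flat nine chord is Bb, Db, F, Ab, Cb.
Comparing with the voicing, the minor 7th (7th) — Ab — is absent.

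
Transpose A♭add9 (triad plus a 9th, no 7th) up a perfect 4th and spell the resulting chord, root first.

A perfect 4th up from A♭ is D♭, so the new chord is D♭ added-ninth.
D♭ — root
F — major 3rd
A♭ — perfect 5th
E♭ — major 9th

D♭, F, A♭, E♭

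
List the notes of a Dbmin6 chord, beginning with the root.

Db, Fb, Ab, Bb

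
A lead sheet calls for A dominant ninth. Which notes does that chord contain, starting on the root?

A dominant ninth: dominant ninth on A.
root → A
3rd (major 3rd) → C#
5th (perfect 5th) → E
7th (minor 7th) → G
9th (major 9th) → B

A C# E G B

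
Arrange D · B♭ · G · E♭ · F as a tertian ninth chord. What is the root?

Arranged so that each adjacent pair is a third by letter name: E♭ – G – B♭ – D – F.
The bottom of that stack, E♭, is the root (this is E♭ major ninth).

E♭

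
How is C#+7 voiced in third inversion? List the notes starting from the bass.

B, C#, E#, G##

In root position, C#+7 is C#–E#–G##–B.
Third inversion puts the seventh (B) in the bass.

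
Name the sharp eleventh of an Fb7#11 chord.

Fb7#11 is built on Fb; its 11th is an augmented 11th above the root.
A fourth above F uses the letter B, and the augmented 11th above Fb is Bb.

Bb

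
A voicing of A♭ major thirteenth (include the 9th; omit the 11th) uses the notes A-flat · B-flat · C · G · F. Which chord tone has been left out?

E-flat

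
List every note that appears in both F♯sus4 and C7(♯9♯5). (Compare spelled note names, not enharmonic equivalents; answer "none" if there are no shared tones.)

none

F♯sus4 = F♯, B, C♯.
C7(♯9♯5) = C, E, G♯, B♭, D♯.
Shared: none.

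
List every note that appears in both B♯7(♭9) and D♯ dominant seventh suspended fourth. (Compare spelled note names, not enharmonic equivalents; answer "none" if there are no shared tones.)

A#  C#

B♯7(♭9) = B#, D##, F##, A#, C#.
D♯ dominant seventh suspended fourth = D#, G#, A#, C#.
Shared: A#, C#.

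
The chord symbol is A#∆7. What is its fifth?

E#

Root of A#∆7 = A#. The 5th is a perfect 5th: A# up a perfect 5th → E#.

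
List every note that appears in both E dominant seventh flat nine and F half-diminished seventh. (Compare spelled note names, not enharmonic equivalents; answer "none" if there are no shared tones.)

E dominant seventh flat nine: E G-sharp B D F
F half-diminished seventh: F A-flat C-flat E-flat
Common to both → F.

F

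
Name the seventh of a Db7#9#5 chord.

C♭

Db7#9#5 is built on D♭; its 7th is a minor 7th above the root.
A seventh above D uses the letter C, and the minor 7th above D♭ is C♭.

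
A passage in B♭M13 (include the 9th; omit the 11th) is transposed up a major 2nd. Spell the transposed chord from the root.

C, E, G, B, D, A

Bb up a major 2nd → C. New chord: C major thirteenth.
root → C
3rd (major 3rd) → E
5th (perfect 5th) → G
7th (major 7th) → B
9th (major 9th) → D
13th (major 13th) → A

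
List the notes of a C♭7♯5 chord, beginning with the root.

C♭7♯5: augmented seventh on Cb.
Cb — root
Eb — major 3rd
G — augmented 5th
Bbb — minor 7th

Cb – Eb – G – Bbb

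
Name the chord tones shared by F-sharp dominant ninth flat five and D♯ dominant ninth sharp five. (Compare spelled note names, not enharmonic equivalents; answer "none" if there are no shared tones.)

none

F-sharp dominant ninth flat five: F-sharp A-sharp C E G-sharp
D♯ dominant ninth sharp five: D-sharp F-double-sharp A-double-sharp C-sharp E-sharp
Common to both → none.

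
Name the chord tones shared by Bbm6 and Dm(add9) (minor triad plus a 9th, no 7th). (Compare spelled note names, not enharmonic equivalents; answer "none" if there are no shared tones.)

Bbm6: Bb Db F G
Dm(add9): D F A E
Common to both → F.

F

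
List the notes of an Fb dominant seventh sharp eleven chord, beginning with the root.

Root Fb, quality dominant seventh sharp eleven:
Fb — root
Ab — major 3rd
Cb — perfect 5th
Ebb — minor 7th
Bb — augmented 11th

Fb – Ab – Cb – Ebb – Bb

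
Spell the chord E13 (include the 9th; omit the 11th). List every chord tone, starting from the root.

E13 is a dominant thirteenth built on E.
root → E
3rd (major 3rd) → G♯
5th (perfect 5th) → B
7th (minor 7th) → D
9th (major 9th) → F♯
13th (major 13th) → C♯

E – G♯ – B – D – F♯ – C♯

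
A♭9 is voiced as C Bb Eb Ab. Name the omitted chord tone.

Gb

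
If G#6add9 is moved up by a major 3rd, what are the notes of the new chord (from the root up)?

A major 3rd up from G# is B#, so the new chord is B# six-nine.
B# — root
D## — major 3rd
F## — perfect 5th
G## — major 6th
C## — major 9th

B#, D##, F##, G##, C##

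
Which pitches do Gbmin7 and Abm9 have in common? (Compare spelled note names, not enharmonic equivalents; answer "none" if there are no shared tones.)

Gbmin7: Gb Bbb Db Fb
Abm9: Ab Cb Eb Gb Bb
Common to both → Gb.

Gb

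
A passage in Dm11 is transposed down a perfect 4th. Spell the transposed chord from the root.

A – C – E – G – B – D

D down a perfect 4th → A. New chord: A minor eleventh.
- root: A
- minor 3rd: C
- perfect 5th: E
- minor 7th: G
- major 9th: B
- perfect 11th: D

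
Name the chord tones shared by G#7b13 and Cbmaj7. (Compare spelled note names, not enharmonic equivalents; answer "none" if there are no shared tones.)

G#7b13: G# B# D# F# E
Cbmaj7: Cb Eb Gb Bb
Common to both → none.

none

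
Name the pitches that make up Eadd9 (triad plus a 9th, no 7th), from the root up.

Root E, quality added-ninth:
- root: E
- major 3rd: G#
- perfect 5th: B
- major 9th: F#

E  G#  B  F#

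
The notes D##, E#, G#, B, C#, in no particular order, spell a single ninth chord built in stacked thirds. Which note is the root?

Stacking in thirds gives C# – E# – G# – B – D##, so C# is the root — C# dominant seventh sharp nine.

C#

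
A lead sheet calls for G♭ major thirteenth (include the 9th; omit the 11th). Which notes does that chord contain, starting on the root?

Root Gb, quality major thirteenth:
Gb — root
Bb — major 3rd
Db — perfect 5th
F — major 7th
Ab — major 9th
Eb — major 13th

Gb  Bb  Db  F  Ab  Eb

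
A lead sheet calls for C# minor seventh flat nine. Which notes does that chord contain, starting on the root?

C-sharp E G-sharp B D

C# minor seventh flat nine: minor seventh flat nine on C-sharp.
- root: C-sharp
- minor 3rd: E
- perfect 5th: G-sharp
- minor 7th: B
- minor 9th: D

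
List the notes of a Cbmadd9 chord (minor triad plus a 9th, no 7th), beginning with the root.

Root Cb, quality minor added-ninth:
root → Cb
3rd (minor 3rd) → Ebb
5th (perfect 5th) → Gb
9th (major 9th) → Db

Cb – Ebb – Gb – Db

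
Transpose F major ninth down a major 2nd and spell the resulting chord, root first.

E-flat, G, B-flat, D, F

F down a major 2nd → E-flat. New chord: E-flat major ninth.
root → E-flat
3rd (major 3rd) → G
5th (perfect 5th) → B-flat
7th (major 7th) → D
9th (major 9th) → F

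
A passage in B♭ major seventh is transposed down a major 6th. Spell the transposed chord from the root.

D♭  F  A♭  C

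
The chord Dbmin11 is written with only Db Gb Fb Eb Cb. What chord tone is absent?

The full Dbmin11 chord is Db, Fb, Ab, Cb, Eb, Gb.
Comparing with the voicing, the perfect 5th (5th) — Ab — is absent.

Ab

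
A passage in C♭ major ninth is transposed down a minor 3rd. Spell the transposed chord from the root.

A-flat  C  E-flat  G  B-flat

C-flat down a minor 3rd → A-flat. New chord: A-flat major ninth.
A-flat — root
C — major 3rd
E-flat — perfect 5th
G — major 7th
B-flat — major 9th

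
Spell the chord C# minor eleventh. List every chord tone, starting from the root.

C# minor eleventh: minor eleventh on C♯.
root → C♯
3rd (minor 3rd) → E
5th (perfect 5th) → G♯
7th (minor 7th) → B
9th (major 9th) → D♯
11th (perfect 11th) → F♯

C♯, E, G♯, B, D♯, F♯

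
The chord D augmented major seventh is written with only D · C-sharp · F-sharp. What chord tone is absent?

A-sharp

D augmented major seventh = D, F-sharp, A-sharp, C-sharp. The voicing lacks the 5th (augmented 5th), A-sharp.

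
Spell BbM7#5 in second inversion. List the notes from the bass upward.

In root position, BbM7#5 is Bb–D–F#–A.
Second inversion puts the fifth (F#) in the bass.

F#, A, Bb, D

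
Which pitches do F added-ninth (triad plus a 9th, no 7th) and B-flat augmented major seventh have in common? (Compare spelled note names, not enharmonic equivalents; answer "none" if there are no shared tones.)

F added-ninth: F A C G
B-flat augmented major seventh: Bb D F# A
Common to both → A.

A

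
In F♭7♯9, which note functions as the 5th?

Cb

F♭7♯9 is built on Fb; its 5th is a perfect 5th above the root.
A fifth above F uses the letter C, and the perfect 5th above Fb is Cb.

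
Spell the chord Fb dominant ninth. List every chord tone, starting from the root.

Fb, Ab, Cb, Ebb, Gb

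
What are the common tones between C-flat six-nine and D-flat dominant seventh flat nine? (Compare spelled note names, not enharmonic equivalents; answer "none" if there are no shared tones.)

C-flat  A-flat  D-flat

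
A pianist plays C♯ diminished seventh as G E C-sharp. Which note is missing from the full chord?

B-flat

C♯ diminished seventh = C-sharp, E, G, B-flat. The voicing lacks the 7th (diminished 7th), B-flat.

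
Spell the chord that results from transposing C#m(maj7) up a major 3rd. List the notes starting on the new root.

E# – G# – B# – D##

Transposed root: C# → E# (major 3rd up). So we spell E# minor-major seventh:
root → E#
3rd (minor 3rd) → G#
5th (perfect 5th) → B#
7th (major 7th) → D##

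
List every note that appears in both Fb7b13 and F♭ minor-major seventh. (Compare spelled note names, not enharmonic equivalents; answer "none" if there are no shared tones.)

Fb Cb

Fb7b13: Fb Ab Cb Ebb Dbb
F♭ minor-major seventh: Fb Abb Cb Eb
Common to both → Fb, Cb.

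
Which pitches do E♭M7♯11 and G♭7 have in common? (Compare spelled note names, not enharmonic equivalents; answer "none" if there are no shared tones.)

Bb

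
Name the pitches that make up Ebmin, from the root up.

Eb  Gb  Bb

Ebmin is a minor triad built on Eb.
- root: Eb
- minor 3rd: Gb
- perfect 5th: Bb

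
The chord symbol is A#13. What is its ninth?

B#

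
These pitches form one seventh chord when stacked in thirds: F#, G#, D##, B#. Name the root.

Arranged so that each adjacent pair is a third by letter name: G# – B# – D## – F#.
The bottom of that stack, G#, is the root (this is G# augmented seventh).

G#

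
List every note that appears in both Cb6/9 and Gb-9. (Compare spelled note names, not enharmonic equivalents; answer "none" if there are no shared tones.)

Cb6/9 = Cb, Eb, Gb, Ab, Db.
Gb-9 = Gb, Bbb, Db, Fb, Ab.
Shared: Gb, Ab, Db.

Gb Ab Db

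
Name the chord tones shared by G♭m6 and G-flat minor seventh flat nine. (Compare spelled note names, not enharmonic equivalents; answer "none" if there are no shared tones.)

Gb, Bbb, Db

G♭m6: Gb Bbb Db Eb
G-flat minor seventh flat nine: Gb Bbb Db Fb Abb
Common to both → Gb, Bbb, Db.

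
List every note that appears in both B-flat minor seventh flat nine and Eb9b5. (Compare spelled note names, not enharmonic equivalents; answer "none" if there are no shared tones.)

B-flat minor seventh flat nine = B♭, D♭, F, A♭, C♭.
Eb9b5 = E♭, G, B𝄫, D♭, F.
Shared: D♭, F.

D♭ – F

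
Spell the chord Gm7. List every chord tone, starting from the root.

Gm7: minor seventh on G.
- root: G
- minor 3rd: Bb
- perfect 5th: D
- minor 7th: F

G, Bb, D, F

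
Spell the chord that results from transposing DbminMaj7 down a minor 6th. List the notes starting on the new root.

Transposed root: Db → F (minor 6th down). So we spell F minor-major seventh:
F — root
Ab — minor 3rd
C — perfect 5th
E — major 7th

F, Ab, C, E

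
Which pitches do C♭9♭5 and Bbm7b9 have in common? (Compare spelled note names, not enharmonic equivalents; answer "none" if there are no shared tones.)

Cb Db

C♭9♭5 = Cb, Eb, Gbb, Bbb, Db.
Bbm7b9 = Bb, Db, F, Ab, Cb.
Shared: Cb, Db.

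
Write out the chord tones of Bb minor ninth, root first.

B♭ – D♭ – F – A♭ – C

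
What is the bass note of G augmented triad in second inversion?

D#

G augmented triad in root position is G–B–D#.
Second inversion places the fifth in the bass, which is D#.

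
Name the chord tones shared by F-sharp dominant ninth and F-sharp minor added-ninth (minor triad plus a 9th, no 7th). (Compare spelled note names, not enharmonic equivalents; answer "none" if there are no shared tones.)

F-sharp dominant ninth = F-sharp, A-sharp, C-sharp, E, G-sharp.
F-sharp minor added-ninth = F-sharp, A, C-sharp, G-sharp.
Shared: F-sharp, C-sharp, G-sharp.

F-sharp C-sharp G-sharp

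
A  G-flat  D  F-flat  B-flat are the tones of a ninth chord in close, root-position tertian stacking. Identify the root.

G-flat

Stacking in thirds gives G-flat – B-flat – D – F-flat – A, so G-flat is the root — G-flat dominant seventh sharp nine sharp five.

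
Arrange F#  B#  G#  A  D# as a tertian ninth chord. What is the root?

Arranged so that each adjacent pair is a third by letter name: G# – B# – D# – F# – A.
The bottom of that stack, G#, is the root (this is G# dominant seventh flat nine).

G#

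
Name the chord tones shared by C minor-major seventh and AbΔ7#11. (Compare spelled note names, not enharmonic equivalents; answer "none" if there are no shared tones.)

C minor-major seventh = C, Eb, G, B.
AbΔ7#11 = Ab, C, Eb, G, D.
Shared: C, Eb, G.

C, Eb, G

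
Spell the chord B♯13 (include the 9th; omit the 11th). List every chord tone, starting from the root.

B♯  D𝄪  F𝄪  A♯  C𝄪  G𝄪

B♯13 is a dominant thirteenth built on B♯.
Root: B♯
Major 3rd (3rd): D𝄪
Perfect 5th (5th): F𝄪
Minor 7th (7th): A♯
Major 9th (9th): C𝄪
Major 13th (13th): G𝄪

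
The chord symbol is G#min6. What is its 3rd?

B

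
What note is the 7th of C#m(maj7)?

C#m(maj7) is built on C#; its 7th is a major 7th above the root.
A seventh above C uses the letter B, and the major 7th above C# is B#.

B#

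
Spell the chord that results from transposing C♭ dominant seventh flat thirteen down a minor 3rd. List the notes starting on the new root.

A minor 3rd down from Cb is Ab, so the new chord is Ab dominant seventh flat thirteen.
- root: Ab
- major 3rd: C
- perfect 5th: Eb
- minor 7th: Gb
- minor 13th: Fb

Ab  C  Eb  Gb  Fb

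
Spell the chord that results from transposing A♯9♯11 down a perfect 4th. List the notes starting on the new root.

E#  G##  B#  D#  F##  A##

A# down a perfect 4th → E#. New chord: E# dominant ninth sharp eleven.
Root: E#
Major 3rd (3rd): G##
Perfect 5th (5th): B#
Minor 7th (7th): D#
Major 9th (9th): F##
Augmented 11th (11th): A##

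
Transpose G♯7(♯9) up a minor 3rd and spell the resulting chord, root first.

B, D♯, F♯, A, C𝄪

G♯ up a minor 3rd → B. New chord: B dominant seventh sharp nine.
B — root
D♯ — major 3rd
F♯ — perfect 5th
A — minor 7th
C𝄪 — augmented 9th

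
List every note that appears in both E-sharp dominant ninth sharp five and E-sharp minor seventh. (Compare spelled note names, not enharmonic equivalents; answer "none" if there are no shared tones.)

E-sharp dominant ninth sharp five: E-sharp G-double-sharp B-double-sharp D-sharp F-double-sharp
E-sharp minor seventh: E-sharp G-sharp B-sharp D-sharp
Common to both → E-sharp, D-sharp.

E-sharp – D-sharp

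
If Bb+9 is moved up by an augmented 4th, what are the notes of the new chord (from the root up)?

E  G#  B#  D  F#

An augmented 4th up from Bb is E, so the new chord is E dominant ninth sharp five.
E — root
G# — major 3rd
B# — augmented 5th
D — minor 7th
F# — major 9th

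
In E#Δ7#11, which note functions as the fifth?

Root of E#Δ7#11 = E#. The 5th is a perfect 5th: E# up a perfect 5th → B#.

B#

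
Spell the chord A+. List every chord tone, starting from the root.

Root A, quality augmented triad:
Root: A
Major 3rd (3rd): C#
Augmented 5th (5th): E#

A  C#  E#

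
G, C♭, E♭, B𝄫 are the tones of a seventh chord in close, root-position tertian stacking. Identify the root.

C♭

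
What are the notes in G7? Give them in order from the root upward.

Root G, quality dominant seventh:
Root: G
Major 3rd (3rd): B
Perfect 5th (5th): D
Minor 7th (7th): F

G – B – D – F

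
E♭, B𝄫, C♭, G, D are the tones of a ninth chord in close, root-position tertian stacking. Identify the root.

C♭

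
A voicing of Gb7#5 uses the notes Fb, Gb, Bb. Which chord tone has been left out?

D

The full Gb7#5 chord is Gb, Bb, D, Fb.
Comparing with the voicing, the augmented 5th (5th) — D — is absent.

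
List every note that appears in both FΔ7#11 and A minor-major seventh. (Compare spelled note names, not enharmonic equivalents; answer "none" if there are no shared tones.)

A  C  E

FΔ7#11 = F, A, C, E, B.
A minor-major seventh = A, C, E, G♯.
Shared: A, C, E.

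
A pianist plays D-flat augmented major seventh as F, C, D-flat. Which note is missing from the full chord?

A

D-flat augmented major seventh = D-flat, F, A, C. The voicing lacks the 5th (augmented 5th), A.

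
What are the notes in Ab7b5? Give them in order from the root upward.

Ab7b5 is a dominant seventh flat five built on A♭.
root → A♭
3rd (major 3rd) → C
5th (diminished 5th) → E𝄫
7th (minor 7th) → G♭

A♭ C E𝄫 G♭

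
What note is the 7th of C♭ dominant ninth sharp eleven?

Bbb

C♭ dominant ninth sharp eleven is built on Cb; its 7th is a minor 7th above the root.
A seventh above C uses the letter B, and the minor 7th above Cb is Bbb.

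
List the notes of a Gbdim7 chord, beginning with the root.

Root G♭, quality diminished seventh:
Root: G♭
Minor 3rd (3rd): B𝄫
Diminished 5th (5th): D𝄫
Diminished 7th (7th): F𝄫

G♭  B𝄫  D𝄫  F𝄫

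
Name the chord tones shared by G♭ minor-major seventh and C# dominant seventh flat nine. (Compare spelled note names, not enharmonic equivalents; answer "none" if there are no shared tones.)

none

G♭ minor-major seventh: G-flat B-double-flat D-flat F
C# dominant seventh flat nine: C-sharp E-sharp G-sharp B D
Common to both → none.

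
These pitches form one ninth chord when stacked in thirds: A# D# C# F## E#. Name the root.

D#

Stacking in thirds gives D# – F## – A# – C# – E#, so D# is the root — D# dominant ninth.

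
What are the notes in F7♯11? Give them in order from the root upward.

F, A, C, Eb, B

Root F, quality dominant seventh sharp eleven:
F — root
A — major 3rd
C — perfect 5th
Eb — minor 7th
B — augmented 11th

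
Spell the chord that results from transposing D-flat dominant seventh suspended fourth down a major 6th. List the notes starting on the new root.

Transposed root: D♭ → F♭ (major 6th down). So we spell F♭ dominant seventh suspended fourth:
root → F♭
4th (perfect 4th) → B𝄫
5th (perfect 5th) → C♭
7th (minor 7th) → E𝄫

F♭ – B𝄫 – C♭ – E𝄫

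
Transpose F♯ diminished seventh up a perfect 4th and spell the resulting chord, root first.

B D F A-flat

A perfect 4th up from F-sharp is B, so the new chord is B diminished seventh.
- root: B
- minor 3rd: D
- diminished 5th: F
- diminished 7th: A-flat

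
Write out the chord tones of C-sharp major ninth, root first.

Root C-sharp, quality major ninth:
C-sharp — root
E-sharp — major 3rd
G-sharp — perfect 5th
B-sharp — major 7th
D-sharp — major 9th

C-sharp, E-sharp, G-sharp, B-sharp, D-sharp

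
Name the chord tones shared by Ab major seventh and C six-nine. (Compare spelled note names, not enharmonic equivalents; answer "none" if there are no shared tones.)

C, G

Ab major seventh = Ab, C, Eb, G.
C six-nine = C, E, G, A, D.
Shared: C, G.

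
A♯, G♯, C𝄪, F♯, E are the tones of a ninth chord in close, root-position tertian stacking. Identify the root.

Arranged so that each adjacent pair is a third by letter name: F♯ – A♯ – C𝄪 – E – G♯.
The bottom of that stack, F♯, is the root (this is F♯ dominant ninth sharp five).

F♯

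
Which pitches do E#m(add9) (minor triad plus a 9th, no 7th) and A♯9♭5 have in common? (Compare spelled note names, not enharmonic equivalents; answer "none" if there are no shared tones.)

E#m(add9) = E#, G#, B#, F##.
A♯9♭5 = A#, C##, E, G#, B#.
Shared: G#, B#.

G#, B#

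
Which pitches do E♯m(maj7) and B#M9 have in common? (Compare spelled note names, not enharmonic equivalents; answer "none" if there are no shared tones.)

E♯m(maj7) = E#, G#, B#, D##.
B#M9 = B#, D##, F##, A##, C##.
Shared: B#, D##.

B# – D##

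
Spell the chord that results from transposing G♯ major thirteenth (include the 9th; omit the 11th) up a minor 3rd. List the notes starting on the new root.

B  D#  F#  A#  C#  G#

G# up a minor 3rd → B. New chord: B major thirteenth.
B — root
D# — major 3rd
F# — perfect 5th
A# — major 7th
C# — major 9th
G# — major 13th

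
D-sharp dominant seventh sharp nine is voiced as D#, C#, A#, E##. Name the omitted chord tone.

F##

The full D-sharp dominant seventh sharp nine chord is D#, F##, A#, C#, E##.
Comparing with the voicing, the major 3rd (3rd) — F## — is absent.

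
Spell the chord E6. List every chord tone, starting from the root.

E, G#, B, C#

E6 is a major sixth built on E.
E — root
G# — major 3rd
B — perfect 5th
C# — major 6th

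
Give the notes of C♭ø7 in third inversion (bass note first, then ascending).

C♭ø7 = Cb–Ebb–Gbb–Bbb; third inversion → seventh (Bbb) lowest.

Bbb, Cb, Ebb, Gbb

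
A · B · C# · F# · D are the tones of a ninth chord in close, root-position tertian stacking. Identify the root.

B

Arranged so that each adjacent pair is a third by letter name: B – D – F# – A – C#.
The bottom of that stack, B, is the root (this is B minor ninth).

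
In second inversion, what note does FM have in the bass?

FM = F–A–C. Second inversion → fifth in the bass = C.

C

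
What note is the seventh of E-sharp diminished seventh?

Root of E-sharp diminished seventh = E-sharp. The 7th is a diminished 7th: E-sharp up a diminished 7th → D.

D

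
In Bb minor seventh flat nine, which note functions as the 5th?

Root of Bb minor seventh flat nine = Bb. The 5th is a perfect 5th: Bb up a perfect 5th → F.

F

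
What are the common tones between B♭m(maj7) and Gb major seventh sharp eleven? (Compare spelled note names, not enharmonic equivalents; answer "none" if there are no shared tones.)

Bb Db F

B♭m(maj7): Bb Db F A
Gb major seventh sharp eleven: Gb Bb Db F C
Common to both → Bb, Db, F.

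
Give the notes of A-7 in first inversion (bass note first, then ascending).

C, E, G, A

A-7 = A–C–E–G; first inversion → third (C) lowest.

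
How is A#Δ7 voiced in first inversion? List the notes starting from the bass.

C## – E# – G## – A#

In root position, A#Δ7 is A#–C##–E#–G##.
First inversion puts the third (C##) in the bass.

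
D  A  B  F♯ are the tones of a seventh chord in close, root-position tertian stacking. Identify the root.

B

Stacking in thirds gives B – D – F♯ – A, so B is the root — B minor seventh.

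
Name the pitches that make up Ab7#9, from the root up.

Ab7#9 is a dominant seventh sharp nine built on Ab.
Ab — root
C — major 3rd
Eb — perfect 5th
Gb — minor 7th
B — augmented 9th

Ab, C, Eb, Gb, B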